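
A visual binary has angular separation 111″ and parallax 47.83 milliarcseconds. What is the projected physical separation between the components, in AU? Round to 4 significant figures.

d = 1/p = 1/0.04783″ = 20.907 pc.
At distance d (pc), an angle of θ arcsec spans θ·d AU: s = 111 × 20.907 = 2320.7 AU.

2321 AU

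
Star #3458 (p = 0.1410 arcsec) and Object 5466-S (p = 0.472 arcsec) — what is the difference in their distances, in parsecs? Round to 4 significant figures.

d_A = 1/0.1410″ = 7.0922 pc; d_B = 1/0.4720″ = 2.1186 pc.
|d_B − d_A| = |2.1186 − 7.0922| = 4.9736 pc.

4.974 pc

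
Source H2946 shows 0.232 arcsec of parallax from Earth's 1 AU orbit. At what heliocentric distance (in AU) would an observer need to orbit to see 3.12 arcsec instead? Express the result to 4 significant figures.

Parallax scales linearly with baseline: p ∝ B, so B = p_target / p_Earth × 1 AU.
B = 3.12 / 0.232 = 13.448 AU.

13.45 AU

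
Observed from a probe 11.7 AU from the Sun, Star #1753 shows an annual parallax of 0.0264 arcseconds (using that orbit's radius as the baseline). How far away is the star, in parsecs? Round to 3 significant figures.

With baseline B (in AU) and parallax p (in arcsec), d = B/p parsecs.
d = 11.7 / 0.0264 = 443.18 pc.

443 pc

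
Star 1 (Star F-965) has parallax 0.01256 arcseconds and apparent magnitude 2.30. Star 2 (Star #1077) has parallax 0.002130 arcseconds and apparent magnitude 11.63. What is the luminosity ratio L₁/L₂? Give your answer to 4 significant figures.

L₁/L₂ = 155.2

d₁ = 1/p₁ = 1/0.01256″ = 79.618 pc; d₂ = 1/p₂ = 1/0.002130″ = 469.48 pc.
M₁ = m₁ − 5 log₁₀ d₁ + 5 = 2.30 − 9.5051 + 5 = -2.2051.
M₂ = 11.63 − 13.3581 + 5 = 3.2719.
L₁/L₂ = 10^(0.4(M₂ − M₁)) = 10^(0.4 × 5.4770) = 10^2.19080 = 155.17.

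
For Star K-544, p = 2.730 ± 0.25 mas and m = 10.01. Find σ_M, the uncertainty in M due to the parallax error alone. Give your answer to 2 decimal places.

σ_M = 0.20 mag

M = m − 5 log₁₀ d + 5 = m + 5 log₁₀ p + 5, so ∂M/∂p = 5/(p ln 10).
σ_M = (5/ln 10) · (σ_p/p) = 2.1715 × 0.25/2.730 = 2.1715 × 0.091575 = 0.19886.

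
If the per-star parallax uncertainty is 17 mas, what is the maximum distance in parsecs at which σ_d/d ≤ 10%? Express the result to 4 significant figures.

σ_d/d = σ_p/p, so the condition is σ_p/p ≤ 0.10, i.e. p ≥ σ_p/0.10.
p_min = 17/0.10 = 170 mas = 0.17 arcsec.
d_max = 1/p_min = 1/0.17 = 5.8824 pc.

5.882 pc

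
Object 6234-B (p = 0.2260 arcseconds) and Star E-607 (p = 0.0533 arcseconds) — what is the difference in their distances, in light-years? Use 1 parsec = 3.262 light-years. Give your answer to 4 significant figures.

46.77 ly

d_A = 1/0.2260″ = 4.4248 pc; d_B = 1/0.05330″ = 18.762 pc.
|d_B − d_A| = |18.762 − 4.4248| = 14.337 pc = 14.337 × 3.262 ly = 46.767 ly.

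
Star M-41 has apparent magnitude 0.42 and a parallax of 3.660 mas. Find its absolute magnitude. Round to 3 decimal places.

M = -6.763

d = 1/p = 1/0.003660″ = 273.22 pc.
m − M = 5 log₁₀(273.22) − 5 = 12.1826 − 5 = 7.1826.
M = m − (m − M) = 0.42 − 7.1826 = -6.763.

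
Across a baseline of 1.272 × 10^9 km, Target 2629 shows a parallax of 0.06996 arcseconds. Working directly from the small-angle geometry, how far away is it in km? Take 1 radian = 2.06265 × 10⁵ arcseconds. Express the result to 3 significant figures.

θ = 0.06996″ = 0.06996/206265 = 3.3918 × 10^-7 rad.
d = B/θ = (1.272 × 10^9) / (3.3918 × 10^-7) = 3.7502 × 10^15 km.

3.75 × 10^15 km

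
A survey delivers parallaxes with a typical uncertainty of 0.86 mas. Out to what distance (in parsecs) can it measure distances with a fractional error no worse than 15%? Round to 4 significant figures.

174.4 pc

σ_d/d = σ_p/p, so the condition is σ_p/p ≤ 0.15, i.e. p ≥ σ_p/0.15.
p_min = 0.86/0.15 = 5.7333 mas = 0.0057333 arcsec.
d_max = 1/p_min = 1/0.0057333 = 174.42 pc.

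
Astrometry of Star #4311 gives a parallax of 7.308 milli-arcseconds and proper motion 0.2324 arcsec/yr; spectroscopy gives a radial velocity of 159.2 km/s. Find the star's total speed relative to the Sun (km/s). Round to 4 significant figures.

219.2 km/s

d = 1/p = 1/0.007308″ = 136.84 pc.
v_t = 4.740 μ d = 4.740 × 0.2324 × 136.84 = 150.74 km/s.
v = √(v_r² + v_t²) = √(159.2² + 150.74²) = √48067.2 = 219.24 km/s.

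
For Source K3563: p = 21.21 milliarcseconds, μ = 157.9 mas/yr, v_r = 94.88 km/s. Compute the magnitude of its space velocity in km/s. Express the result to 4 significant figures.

d = 1/p = 1/0.02121″ = 47.148 pc.
μ = 157.9 mas/yr = 0.1579 ″/yr.
v_t = 4.740 μ d = 4.740 × 0.1579 × 47.148 = 35.288 km/s.
v = √(v_r² + v_t²) = √(94.88² + 35.288²) = √10247.5 = 101.23 km/s.

101.2 km/s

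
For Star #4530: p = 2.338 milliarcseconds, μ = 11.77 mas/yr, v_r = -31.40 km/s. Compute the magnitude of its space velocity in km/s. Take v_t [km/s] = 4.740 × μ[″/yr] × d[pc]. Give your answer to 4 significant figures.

d = 1/p = 1/0.002338″ = 427.72 pc.
μ = 11.77 mas/yr = 0.01177 ″/yr.
v_t = 4.740 μ d = 4.740 × 0.01177 × 427.72 = 23.862 km/s.
v = √(v_r² + v_t²) = √((-31.40)² + 23.862²) = √1555.36 = 39.438 km/s.

39.44 km/s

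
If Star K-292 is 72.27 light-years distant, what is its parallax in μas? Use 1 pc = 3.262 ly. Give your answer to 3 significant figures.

d = 72.27 ly ÷ 3.262 = 22.155 pc.
p = 1/d = 1/22.155 = 0.045137 arcsec.
= 0.045137 × 10⁶ = 45137 μas.

45100 μas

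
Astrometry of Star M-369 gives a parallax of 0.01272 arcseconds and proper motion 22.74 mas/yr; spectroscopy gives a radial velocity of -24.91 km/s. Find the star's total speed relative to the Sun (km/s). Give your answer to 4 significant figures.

26.31 km/s

d = 1/p = 1/0.01272″ = 78.616 pc.
μ = 22.74 mas/yr = 0.02274 ″/yr.
v_t = 4.740 μ d = 4.740 × 0.02274 × 78.616 = 8.4738 km/s.
v = √(v_r² + v_t²) = √((-24.91)² + 8.4738²) = √692.313 = 26.312 km/s.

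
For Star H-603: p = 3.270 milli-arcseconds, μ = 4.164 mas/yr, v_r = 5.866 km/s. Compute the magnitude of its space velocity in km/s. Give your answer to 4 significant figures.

8.417 km/s

d = 1/p = 1/0.003270″ = 305.81 pc.
μ = 4.164 mas/yr = 0.004164 ″/yr.
v_t = 4.740 μ d = 4.740 × 0.004164 × 305.81 = 6.0359 km/s.
v = √(v_r² + v_t²) = √(5.866² + 6.0359²) = √70.842 = 8.4168 km/s.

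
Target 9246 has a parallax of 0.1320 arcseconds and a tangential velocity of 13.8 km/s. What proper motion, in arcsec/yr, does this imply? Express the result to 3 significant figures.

0.384 arcsec/yr

d = 1/p = 1/0.1320″ = 7.5758 pc.
μ = v_t / (4.74 d) = 13.8 / (4.74 × 7.5758) = 13.8 / 35.909 = 0.3843 ″/yr.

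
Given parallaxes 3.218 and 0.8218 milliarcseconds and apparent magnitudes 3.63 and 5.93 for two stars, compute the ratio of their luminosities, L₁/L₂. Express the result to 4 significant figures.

d₁ = 1/p₁ = 1/0.003218″ = 310.75 pc; d₂ = 1/p₂ = 1/0.0008218″ = 1216.8 pc.
M₁ = m₁ − 5 log₁₀ d₁ + 5 = 3.63 − 12.4621 + 5 = -3.8321.
M₂ = 5.93 − 15.4261 + 5 = -4.4961.
L₁/L₂ = 10^(0.4(M₂ − M₁)) = 10^(0.4 × (-0.6640)) = 10^(-0.26560) = 0.5425.

L₁/L₂ = 0.5425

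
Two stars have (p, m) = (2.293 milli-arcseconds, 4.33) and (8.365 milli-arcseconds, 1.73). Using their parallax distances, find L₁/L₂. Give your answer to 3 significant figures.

d₁ = 1/p₁ = 1/0.002293″ = 436.11 pc; d₂ = 1/p₂ = 1/0.008365″ = 119.55 pc.
M₁ = m₁ − 5 log₁₀ d₁ + 5 = 4.33 − 13.1980 + 5 = -3.8680.
M₂ = 1.73 − 10.3877 + 5 = -3.6577.
L₁/L₂ = 10^(0.4(M₂ − M₁)) = 10^(0.4 × 0.2103) = 10^0.08412 = 1.2137.

L₁/L₂ = 1.21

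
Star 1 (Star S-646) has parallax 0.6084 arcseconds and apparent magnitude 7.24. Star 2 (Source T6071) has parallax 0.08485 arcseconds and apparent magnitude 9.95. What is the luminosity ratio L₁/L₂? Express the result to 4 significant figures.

L₁/L₂ = 0.2360

d₁ = 1/p₁ = 1/0.6084″ = 1.6437 pc; d₂ = 1/p₂ = 1/0.08485″ = 11.786 pc.
M₁ = m₁ − 5 log₁₀ d₁ + 5 = 7.24 − 1.0791 + 5 = 11.1609.
M₂ = 9.95 − 5.3568 + 5 = 9.5932.
L₁/L₂ = 10^(0.4(M₂ − M₁)) = 10^(0.4 × (-1.5677)) = 10^(-0.62708) = 0.236.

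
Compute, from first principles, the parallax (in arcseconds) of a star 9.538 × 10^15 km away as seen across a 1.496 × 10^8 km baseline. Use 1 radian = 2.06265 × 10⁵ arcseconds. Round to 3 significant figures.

θ ≈ B/d = (1.496 × 10^8) / (9.538 × 10^15) = 1.5685 × 10^-8 rad.
In arcseconds: 1.5685 × 10^-8 × 206265 = 0.0032353″.

0.00324 arcsec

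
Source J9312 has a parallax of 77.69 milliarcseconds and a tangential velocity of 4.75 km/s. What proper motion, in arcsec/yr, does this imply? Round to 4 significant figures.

d = 1/p = 1/0.07769″ = 12.872 pc.
μ = v_t / (4.74 d) = 4.75 / (4.74 × 12.872) = 4.75 / 61.013 = 0.077852 ″/yr.

0.07785 arcsec/yr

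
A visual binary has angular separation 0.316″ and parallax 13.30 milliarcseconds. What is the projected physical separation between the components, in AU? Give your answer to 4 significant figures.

d = 1/p = 1/0.01330″ = 75.188 pc.
At distance d (pc), an angle of θ arcsec spans θ·d AU: s = 0.316 × 75.188 = 23.759 AU.

23.76 AU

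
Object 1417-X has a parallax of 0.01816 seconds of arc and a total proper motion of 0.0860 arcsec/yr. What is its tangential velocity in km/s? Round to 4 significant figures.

22.45 km/s

d = 1/p = 1/0.01816″ = 55.066 pc.
v_t = 4.74 × μ × d = 4.74 × 0.0860 × 55.066 = 22.447 km/s.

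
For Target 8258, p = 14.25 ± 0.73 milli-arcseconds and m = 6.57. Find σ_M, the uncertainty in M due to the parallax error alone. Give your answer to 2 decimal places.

σ_M = 0.11 mag

M = m − 5 log₁₀ d + 5 = m + 5 log₁₀ p + 5, so ∂M/∂p = 5/(p ln 10).
σ_M = (5/ln 10) · (σ_p/p) = 2.1715 × 0.73/14.25 = 2.1715 × 0.051228 = 0.11124.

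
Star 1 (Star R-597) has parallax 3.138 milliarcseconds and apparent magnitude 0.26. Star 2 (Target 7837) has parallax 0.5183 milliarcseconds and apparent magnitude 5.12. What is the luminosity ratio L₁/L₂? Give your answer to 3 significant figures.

L₁/L₂ = 2.40

d₁ = 1/p₁ = 1/0.003138″ = 318.67 pc; d₂ = 1/p₂ = 1/0.0005183″ = 1929.4 pc.
M₁ = m₁ − 5 log₁₀ d₁ + 5 = 0.26 − 12.5167 + 5 = -7.2567.
M₂ = 5.12 − 16.4271 + 5 = -6.3071.
L₁/L₂ = 10^(0.4(M₂ − M₁)) = 10^(0.4 × 0.9496) = 10^0.37984 = 2.3979.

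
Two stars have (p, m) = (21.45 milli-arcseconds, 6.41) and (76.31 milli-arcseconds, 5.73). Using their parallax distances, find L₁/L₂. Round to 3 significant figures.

L₁/L₂ = 6.77

d₁ = 1/p₁ = 1/0.02145″ = 46.62 pc; d₂ = 1/p₂ = 1/0.07631″ = 13.104 pc.
M₁ = m₁ − 5 log₁₀ d₁ + 5 = 6.41 − 8.3429 + 5 = 3.0671.
M₂ = 5.73 − 5.5870 + 5 = 5.1430.
L₁/L₂ = 10^(0.4(M₂ − M₁)) = 10^(0.4 × 2.0759) = 10^0.83036 = 6.7664.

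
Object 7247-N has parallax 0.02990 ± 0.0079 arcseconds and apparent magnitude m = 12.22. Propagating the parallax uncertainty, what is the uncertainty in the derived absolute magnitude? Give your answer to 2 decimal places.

M = m − 5 log₁₀ d + 5 = m + 5 log₁₀ p + 5, so ∂M/∂p = 5/(p ln 10).
σ_M = (5/ln 10) · (σ_p/p) = 2.1715 × 0.0079/0.02990 = 2.1715 × 0.26421 = 0.57373.

σ_M = 0.57 mag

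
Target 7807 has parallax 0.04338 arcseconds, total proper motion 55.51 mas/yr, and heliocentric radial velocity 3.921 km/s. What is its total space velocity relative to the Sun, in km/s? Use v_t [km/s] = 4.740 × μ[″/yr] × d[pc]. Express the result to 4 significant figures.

7.222 km/s

d = 1/p = 1/0.04338″ = 23.052 pc.
μ = 55.51 mas/yr = 0.05551 ″/yr.
v_t = 4.740 μ d = 4.740 × 0.05551 × 23.052 = 6.0654 km/s.
v = √(v_r² + v_t²) = √(3.921² + 6.0654²) = √52.1633 = 7.2224 km/s.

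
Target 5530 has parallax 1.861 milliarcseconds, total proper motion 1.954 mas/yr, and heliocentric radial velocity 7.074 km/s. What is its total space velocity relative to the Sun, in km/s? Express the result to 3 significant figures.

d = 1/p = 1/0.001861″ = 537.35 pc.
μ = 1.954 mas/yr = 0.001954 ″/yr.
v_t = 4.740 μ d = 4.740 × 0.001954 × 537.35 = 4.9769 km/s.
v = √(v_r² + v_t²) = √(7.074² + 4.9769²) = √74.811 = 8.6493 km/s.

8.65 km/s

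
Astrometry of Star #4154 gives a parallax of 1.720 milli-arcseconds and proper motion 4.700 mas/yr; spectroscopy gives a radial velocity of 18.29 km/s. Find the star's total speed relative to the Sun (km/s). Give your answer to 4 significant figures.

22.41 km/s

d = 1/p = 1/0.001720″ = 581.4 pc.
μ = 4.700 mas/yr = 0.004700 ″/yr.
v_t = 4.740 μ d = 4.740 × 0.004700 × 581.4 = 12.952 km/s.
v = √(v_r² + v_t²) = √(18.29² + 12.952²) = √502.278 = 22.412 km/s.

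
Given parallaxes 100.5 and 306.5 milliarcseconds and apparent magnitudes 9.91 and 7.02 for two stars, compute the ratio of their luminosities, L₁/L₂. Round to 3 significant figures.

L₁/L₂ = 0.649

d₁ = 1/p₁ = 1/0.1005″ = 9.9502 pc; d₂ = 1/p₂ = 1/0.3065″ = 3.2626 pc.
M₁ = m₁ − 5 log₁₀ d₁ + 5 = 9.91 − 4.9892 + 5 = 9.9208.
M₂ = 7.02 − 2.5678 + 5 = 9.4522.
L₁/L₂ = 10^(0.4(M₂ − M₁)) = 10^(0.4 × (-0.4686)) = 10^(-0.18744) = 0.64947.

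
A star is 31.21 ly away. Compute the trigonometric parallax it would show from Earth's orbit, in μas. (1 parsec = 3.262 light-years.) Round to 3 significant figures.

105000 μas

d = 31.21 ly ÷ 3.262 = 9.5677 pc.
p = 1/d = 1/9.5677 = 0.10452 arcsec.
= 0.10452 × 10⁶ = 1.0452 × 10^5 μas.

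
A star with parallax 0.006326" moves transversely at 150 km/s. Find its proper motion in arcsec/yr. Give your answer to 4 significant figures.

d = 1/p = 1/0.006326″ = 158.08 pc.
μ = v_t / (4.74 d) = 150 / (4.74 × 158.08) = 150 / 749.3 = 0.20019 ″/yr.

0.2002 arcsec/yr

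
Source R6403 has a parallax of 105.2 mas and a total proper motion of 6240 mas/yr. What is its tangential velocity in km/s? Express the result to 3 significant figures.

281 km/s

d = 1/p = 1/0.1052″ = 9.5057 pc.
μ = 6240 mas/yr = 6.24 ″/yr.
v_t = 4.74 × μ × d = 4.74 × 6.24 × 9.5057 = 281.16 km/s.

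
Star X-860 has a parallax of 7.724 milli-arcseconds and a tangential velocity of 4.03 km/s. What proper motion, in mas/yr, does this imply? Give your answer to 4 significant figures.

d = 1/p = 1/0.007724″ = 129.47 pc.
μ = v_t / (4.74 d) = 4.03 / (4.74 × 129.47) = 4.03 / 613.69 = 0.0065668 ″/yr = 6.5668 mas/yr.

6.567 mas/yr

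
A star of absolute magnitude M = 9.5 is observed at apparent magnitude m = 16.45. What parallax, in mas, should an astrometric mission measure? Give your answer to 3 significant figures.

4.07 mas

m − M = 16.45 − 9.5 = 6.95.
d = 10^((m−M)/5 + 1) = 10^2.390 = 245.47 pc.
p = 1/d = 1/245.47 = 0.0040738 arcsec = 4.0738 mas.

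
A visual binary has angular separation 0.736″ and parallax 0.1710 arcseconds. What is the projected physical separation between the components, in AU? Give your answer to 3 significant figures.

4.30 AU

d = 1/p = 1/0.1710″ = 5.848 pc.
At distance d (pc), an angle of θ arcsec spans θ·d AU: s = 0.736 × 5.848 = 4.3041 AU.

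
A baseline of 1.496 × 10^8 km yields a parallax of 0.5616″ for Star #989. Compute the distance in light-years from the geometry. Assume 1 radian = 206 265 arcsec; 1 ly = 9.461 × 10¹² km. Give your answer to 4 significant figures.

θ = 0.5616″ = 0.5616/206265 = 2.7227 × 10^-6 rad.
d = B/θ = (1.496 × 10^8) / (2.7227 × 10^-6) = 5.4945 × 10^13 km = (5.4945 × 10^13) / (9.461 × 10^12) ly = 5.8075 ly.

5.808 ly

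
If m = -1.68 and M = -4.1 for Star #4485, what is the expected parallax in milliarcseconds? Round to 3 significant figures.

m − M = -1.68 − (-4.1) = 2.42.
d = 10^((m−M)/5 + 1) = 10^1.484 = 30.479 pc.
p = 1/d = 1/30.479 = 0.032809 arcsec = 32.809 mas.

32.8 mas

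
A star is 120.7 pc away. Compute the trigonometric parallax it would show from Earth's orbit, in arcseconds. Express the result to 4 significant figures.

p = 1/d = 1/120.7 = 0.008285 arcsec.

0.008285 arcsec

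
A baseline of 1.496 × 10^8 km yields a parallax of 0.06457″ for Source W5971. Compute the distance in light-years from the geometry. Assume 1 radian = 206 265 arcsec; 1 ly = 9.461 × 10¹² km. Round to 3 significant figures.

50.5 ly

θ = 0.06457″ = 0.06457/206265 = 3.1304 × 10^-7 rad.
d = B/θ = (1.496 × 10^8) / (3.1304 × 10^-7) = 4.7789 × 10^14 km = (4.7789 × 10^14) / (9.461 × 10^12) ly = 50.512 ly.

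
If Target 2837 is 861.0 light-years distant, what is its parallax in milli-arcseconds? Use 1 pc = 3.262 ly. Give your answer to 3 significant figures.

3.79 mas

d = 861.0 ly ÷ 3.262 = 263.95 pc.
p = 1/d = 1/263.95 = 0.0037886 arcsec.
= 0.0037886 × 1000 = 3.7886 mas.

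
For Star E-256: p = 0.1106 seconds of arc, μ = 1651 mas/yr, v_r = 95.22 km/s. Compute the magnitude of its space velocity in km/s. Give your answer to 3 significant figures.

119 km/s

d = 1/p = 1/0.1106″ = 9.0416 pc.
μ = 1651 mas/yr = 1.651 ″/yr.
v_t = 4.740 μ d = 4.740 × 1.651 × 9.0416 = 70.757 km/s.
v = √(v_r² + v_t²) = √(95.22² + 70.757²) = √14073.4 = 118.63 km/s.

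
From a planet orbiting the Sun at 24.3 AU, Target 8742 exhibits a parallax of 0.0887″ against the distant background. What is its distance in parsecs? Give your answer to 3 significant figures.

With baseline B (in AU) and parallax p (in arcsec), d = B/p parsecs.
d = 24.3 / 0.0887 = 273.96 pc.

274 pc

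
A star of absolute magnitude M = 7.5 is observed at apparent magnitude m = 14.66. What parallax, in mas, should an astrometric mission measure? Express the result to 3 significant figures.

m − M = 14.66 − 7.5 = 7.16.
d = 10^((m−M)/5 + 1) = 10^2.432 = 270.4 pc.
p = 1/d = 1/270.4 = 0.0036982 arcsec = 3.6982 mas.

3.70 mas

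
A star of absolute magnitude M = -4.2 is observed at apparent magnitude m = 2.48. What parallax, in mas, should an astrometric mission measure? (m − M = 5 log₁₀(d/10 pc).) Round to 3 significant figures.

m − M = 2.48 − (-4.2) = 6.68.
d = 10^((m−M)/5 + 1) = 10^2.336 = 216.77 pc.
p = 1/d = 1/216.77 = 0.0046132 arcsec = 4.6132 mas.

4.61 mas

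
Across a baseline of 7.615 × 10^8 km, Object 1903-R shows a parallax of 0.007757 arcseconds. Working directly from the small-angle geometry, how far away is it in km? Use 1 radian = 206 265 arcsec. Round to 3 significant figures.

2.02 × 10^16 km

θ = 0.007757″ = 0.007757/206265 = 3.7607 × 10^-8 rad.
d = B/θ = (7.615 × 10^8) / (3.7607 × 10^-8) = 2.0249 × 10^16 km.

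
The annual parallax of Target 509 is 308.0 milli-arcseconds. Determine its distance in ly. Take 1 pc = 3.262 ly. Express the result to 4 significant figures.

10.59 ly

p = 308.0 milli-arcseconds = 0.3080 arcsec.
d = 1/p = 1/0.3080 = 3.2468 pc.
In light-years: 3.2468 × 3.262 = 10.591 ly.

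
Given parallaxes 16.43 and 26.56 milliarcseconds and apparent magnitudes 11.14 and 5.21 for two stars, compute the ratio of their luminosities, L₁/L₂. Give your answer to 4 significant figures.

d₁ = 1/p₁ = 1/0.01643″ = 60.864 pc; d₂ = 1/p₂ = 1/0.02656″ = 37.651 pc.
M₁ = m₁ − 5 log₁₀ d₁ + 5 = 11.14 − 8.9218 + 5 = 7.2182.
M₂ = 5.21 − 7.8789 + 5 = 2.3311.
L₁/L₂ = 10^(0.4(M₂ − M₁)) = 10^(0.4 × (-4.8871)) = 10^(-1.95484) = 0.011096.

L₁/L₂ = 0.01110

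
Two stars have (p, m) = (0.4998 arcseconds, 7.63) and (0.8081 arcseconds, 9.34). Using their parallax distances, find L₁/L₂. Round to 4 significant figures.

d₁ = 1/p₁ = 1/0.4998″ = 2.0008 pc; d₂ = 1/p₂ = 1/0.8081″ = 1.2375 pc.
M₁ = m₁ − 5 log₁₀ d₁ + 5 = 7.63 − 1.5060 + 5 = 11.1240.
M₂ = 9.34 − 0.4627 + 5 = 13.8773.
L₁/L₂ = 10^(0.4(M₂ − M₁)) = 10^(0.4 × 2.7533) = 10^1.10132 = 12.628.

L₁/L₂ = 12.63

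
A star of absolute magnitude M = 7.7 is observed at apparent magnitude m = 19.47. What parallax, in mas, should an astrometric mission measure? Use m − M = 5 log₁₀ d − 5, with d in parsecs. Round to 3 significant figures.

0.443 mas

m − M = 19.47 − 7.7 = 11.77.
d = 10^((m−M)/5 + 1) = 10^3.354 = 2259.4 pc.
p = 1/d = 1/2259.4 = 0.0004426 arcsec = 0.4426 mas.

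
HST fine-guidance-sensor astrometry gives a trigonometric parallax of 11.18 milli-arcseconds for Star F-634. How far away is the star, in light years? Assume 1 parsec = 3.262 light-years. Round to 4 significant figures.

p = 11.18 milli-arcseconds = 0.01118 arcsec.
d = 1/p = 1/0.01118 = 89.445 pc.
In light-years: 89.445 × 3.262 = 291.77 ly.

291.8 light years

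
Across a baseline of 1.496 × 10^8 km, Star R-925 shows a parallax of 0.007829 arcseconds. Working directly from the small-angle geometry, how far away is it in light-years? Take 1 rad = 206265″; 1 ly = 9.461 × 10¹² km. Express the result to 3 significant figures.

417 ly

θ = 0.007829″ = 0.007829/206265 = 3.7956 × 10^-8 rad.
d = B/θ = (1.496 × 10^8) / (3.7956 × 10^-8) = 3.9414 × 10^15 km = (3.9414 × 10^15) / (9.461 × 10^12) ly = 416.59 ly.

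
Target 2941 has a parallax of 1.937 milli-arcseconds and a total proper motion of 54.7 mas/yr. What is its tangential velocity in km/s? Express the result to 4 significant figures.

d = 1/p = 1/0.001937″ = 516.26 pc.
μ = 54.7 mas/yr = 0.0547 ″/yr.
v_t = 4.74 × μ × d = 4.74 × 0.0547 × 516.26 = 133.85 km/s.

133.9 km/s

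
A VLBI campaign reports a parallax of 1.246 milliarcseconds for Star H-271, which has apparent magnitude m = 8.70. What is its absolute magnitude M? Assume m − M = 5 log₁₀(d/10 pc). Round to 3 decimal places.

M = -0.822

d = 1/p = 1/0.001246″ = 802.57 pc.
m − M = 5 log₁₀(802.57) − 5 = 14.5224 − 5 = 9.5224.
M = m − (m − M) = 8.70 − 9.5224 = -0.822.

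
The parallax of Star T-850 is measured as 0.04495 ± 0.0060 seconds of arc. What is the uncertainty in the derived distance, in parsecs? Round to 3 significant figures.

2.97 pc

d = 1/p, so σ_d = σ_p / p².
σ_d = 0.00600 / (0.04495)² = 0.00600 / 0.0020205 = 2.9696 pc.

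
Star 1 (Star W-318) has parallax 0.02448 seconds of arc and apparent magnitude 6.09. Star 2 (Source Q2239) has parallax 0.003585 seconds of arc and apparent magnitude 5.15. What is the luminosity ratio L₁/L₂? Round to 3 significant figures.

L₁/L₂ = 0.00902

d₁ = 1/p₁ = 1/0.02448″ = 40.85 pc; d₂ = 1/p₂ = 1/0.003585″ = 278.94 pc.
M₁ = m₁ − 5 log₁₀ d₁ + 5 = 6.09 − 8.0560 + 5 = 3.0340.
M₂ = 5.15 − 12.2276 + 5 = -2.0776.
L₁/L₂ = 10^(0.4(M₂ − M₁)) = 10^(0.4 × (-5.1116)) = 10^(-2.04464) = 0.0090232.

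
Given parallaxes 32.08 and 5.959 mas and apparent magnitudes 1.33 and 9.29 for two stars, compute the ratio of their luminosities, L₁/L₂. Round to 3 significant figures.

d₁ = 1/p₁ = 1/0.03208″ = 31.172 pc; d₂ = 1/p₂ = 1/0.005959″ = 167.81 pc.
M₁ = m₁ − 5 log₁₀ d₁ + 5 = 1.33 − 7.4688 + 5 = -1.1388.
M₂ = 9.29 − 11.1241 + 5 = 3.1659.
L₁/L₂ = 10^(0.4(M₂ − M₁)) = 10^(0.4 × 4.3047) = 10^1.72188 = 52.708.

L₁/L₂ = 52.7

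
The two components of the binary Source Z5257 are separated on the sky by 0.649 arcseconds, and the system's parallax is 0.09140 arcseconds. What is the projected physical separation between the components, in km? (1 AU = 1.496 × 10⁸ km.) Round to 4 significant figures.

1.062 × 10^9 km

d = 1/p = 1/0.09140″ = 10.941 pc.
At distance d (pc), an angle of θ arcsec spans θ·d AU: s = 0.649 × 10.941 = 7.1007 AU.
= 7.1007 × 1.496 × 10⁸ km = 1.0623 × 10^9 km.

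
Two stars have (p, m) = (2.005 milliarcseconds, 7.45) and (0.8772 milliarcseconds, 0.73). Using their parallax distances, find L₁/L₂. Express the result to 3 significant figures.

L₁/L₂ = 0.000393

d₁ = 1/p₁ = 1/0.002005″ = 498.75 pc; d₂ = 1/p₂ = 1/0.0008772″ = 1140 pc.
M₁ = m₁ − 5 log₁₀ d₁ + 5 = 7.45 − 13.4894 + 5 = -1.0394.
M₂ = 0.73 − 15.2845 + 5 = -9.5545.
L₁/L₂ = 10^(0.4(M₂ − M₁)) = 10^(0.4 × (-8.5151)) = 10^(-3.40604) = 0.00039261.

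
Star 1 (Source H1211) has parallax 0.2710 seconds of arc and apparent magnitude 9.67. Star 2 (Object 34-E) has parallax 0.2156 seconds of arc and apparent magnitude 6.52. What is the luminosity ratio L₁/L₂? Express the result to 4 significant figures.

d₁ = 1/p₁ = 1/0.2710″ = 3.69 pc; d₂ = 1/p₂ = 1/0.2156″ = 4.6382 pc.
M₁ = m₁ − 5 log₁₀ d₁ + 5 = 9.67 − 2.8351 + 5 = 11.8349.
M₂ = 6.52 − 3.3317 + 5 = 8.1883.
L₁/L₂ = 10^(0.4(M₂ − M₁)) = 10^(0.4 × (-3.6466)) = 10^(-1.45864) = 0.034782.

L₁/L₂ = 0.03478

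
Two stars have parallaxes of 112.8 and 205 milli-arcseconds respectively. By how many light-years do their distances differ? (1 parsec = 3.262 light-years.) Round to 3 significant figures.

13.0 ly

d_A = 1/0.1128″ = 8.8652 pc; d_B = 1/0.2050″ = 4.878 pc.
|d_B − d_A| = |4.878 − 8.8652| = 3.9872 pc = 3.9872 × 3.262 ly = 13.006 ly.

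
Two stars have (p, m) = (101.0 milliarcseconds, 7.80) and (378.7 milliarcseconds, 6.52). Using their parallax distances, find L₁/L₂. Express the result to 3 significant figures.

d₁ = 1/p₁ = 1/0.1010″ = 9.901 pc; d₂ = 1/p₂ = 1/0.3787″ = 2.6406 pc.
M₁ = m₁ − 5 log₁₀ d₁ + 5 = 7.80 − 4.9784 + 5 = 7.8216.
M₂ = 6.52 − 2.1085 + 5 = 9.4115.
L₁/L₂ = 10^(0.4(M₂ − M₁)) = 10^(0.4 × 1.5899) = 10^0.63596 = 4.3247.

L₁/L₂ = 4.32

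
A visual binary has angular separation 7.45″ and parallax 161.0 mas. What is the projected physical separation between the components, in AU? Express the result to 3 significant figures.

d = 1/p = 1/0.1610″ = 6.2112 pc.
At distance d (pc), an angle of θ arcsec spans θ·d AU: s = 7.45 × 6.2112 = 46.273 AU.

46.3 AU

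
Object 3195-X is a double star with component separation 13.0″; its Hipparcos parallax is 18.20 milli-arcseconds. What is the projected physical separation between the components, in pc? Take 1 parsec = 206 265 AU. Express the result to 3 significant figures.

d = 1/p = 1/0.01820″ = 54.945 pc.
At distance d (pc), an angle of θ arcsec spans θ·d AU: s = 13.0 × 54.945 = 714.29 AU.
= 714.29 / 206265 = 0.0034630 pc.

0.00346 pc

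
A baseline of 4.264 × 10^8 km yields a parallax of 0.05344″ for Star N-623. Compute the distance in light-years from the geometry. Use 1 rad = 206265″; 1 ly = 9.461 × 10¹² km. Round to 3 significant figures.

174 ly

θ = 0.05344″ = 0.05344/206265 = 2.5908 × 10^-7 rad.
d = B/θ = (4.264 × 10^8) / (2.5908 × 10^-7) = 1.6458 × 10^15 km = (1.6458 × 10^15) / (9.461 × 10^12) ly = 173.96 ly.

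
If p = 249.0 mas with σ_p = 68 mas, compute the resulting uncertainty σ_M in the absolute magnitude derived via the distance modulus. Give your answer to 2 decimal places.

M = m − 5 log₁₀ d + 5 = m + 5 log₁₀ p + 5, so ∂M/∂p = 5/(p ln 10).
σ_M = (5/ln 10) · (σ_p/p) = 2.1715 × 68/249.0 = 2.1715 × 0.27309 = 0.59301.

σ_M = 0.59 mag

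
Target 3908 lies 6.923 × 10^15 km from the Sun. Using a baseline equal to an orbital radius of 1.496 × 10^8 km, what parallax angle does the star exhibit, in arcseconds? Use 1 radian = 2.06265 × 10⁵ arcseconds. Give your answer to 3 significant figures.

θ ≈ B/d = (1.496 × 10^8) / (6.923 × 10^15) = 2.1609 × 10^-8 rad.
In arcseconds: 2.1609 × 10^-8 × 206265 = 0.0044572″.

0.00446 arcsec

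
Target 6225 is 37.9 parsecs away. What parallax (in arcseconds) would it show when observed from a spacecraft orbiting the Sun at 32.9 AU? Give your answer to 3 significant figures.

p (arcsec) = B (AU) / d (pc).
p = 32.9 / 37.9 = 0.86807 arcsec.

0.868 arcsec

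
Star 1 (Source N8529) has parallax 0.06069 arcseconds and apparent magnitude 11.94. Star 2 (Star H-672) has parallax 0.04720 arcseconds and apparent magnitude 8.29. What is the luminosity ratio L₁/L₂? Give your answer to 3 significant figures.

L₁/L₂ = 0.0210

d₁ = 1/p₁ = 1/0.06069″ = 16.477 pc; d₂ = 1/p₂ = 1/0.04720″ = 21.186 pc.
M₁ = m₁ − 5 log₁₀ d₁ + 5 = 11.94 − 6.0844 + 5 = 10.8556.
M₂ = 8.29 − 6.6302 + 5 = 6.6598.
L₁/L₂ = 10^(0.4(M₂ − M₁)) = 10^(0.4 × (-4.1958)) = 10^(-1.67832) = 0.020974.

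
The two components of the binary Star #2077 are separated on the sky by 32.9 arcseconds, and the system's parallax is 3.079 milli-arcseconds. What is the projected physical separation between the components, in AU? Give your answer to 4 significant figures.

d = 1/p = 1/0.003079″ = 324.78 pc.
At distance d (pc), an angle of θ arcsec spans θ·d AU: s = 32.9 × 324.78 = 10685 AU.

10690 AU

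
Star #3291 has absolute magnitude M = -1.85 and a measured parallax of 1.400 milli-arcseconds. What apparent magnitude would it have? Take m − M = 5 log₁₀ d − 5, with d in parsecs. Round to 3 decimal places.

m = 7.419

d = 1/p = 1/0.001400″ = 714.29 pc.
m − M = 5 log₁₀ d − 5 = 5 log₁₀(714.29) − 5 = 14.2694 − 5 = 9.2694.
m = M + (m − M) = -1.85 + 9.2694 = 7.419.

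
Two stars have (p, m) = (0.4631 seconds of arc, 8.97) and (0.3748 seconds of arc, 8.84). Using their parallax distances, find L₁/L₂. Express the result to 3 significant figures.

L₁/L₂ = 0.581

d₁ = 1/p₁ = 1/0.4631″ = 2.1594 pc; d₂ = 1/p₂ = 1/0.3748″ = 2.6681 pc.
M₁ = m₁ − 5 log₁₀ d₁ + 5 = 8.97 − 1.6717 + 5 = 12.2983.
M₂ = 8.84 − 2.1310 + 5 = 11.7090.
L₁/L₂ = 10^(0.4(M₂ − M₁)) = 10^(0.4 × (-0.5893)) = 10^(-0.23572) = 0.58114.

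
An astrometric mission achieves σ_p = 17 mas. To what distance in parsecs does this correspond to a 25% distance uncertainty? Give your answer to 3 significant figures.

14.7 pc

σ_d/d = σ_p/p, so the condition is σ_p/p ≤ 0.25, i.e. p ≥ σ_p/0.25.
p_min = 17/0.25 = 68 mas = 0.068 arcsec.
d_max = 1/p_min = 1/0.068 = 14.706 pc.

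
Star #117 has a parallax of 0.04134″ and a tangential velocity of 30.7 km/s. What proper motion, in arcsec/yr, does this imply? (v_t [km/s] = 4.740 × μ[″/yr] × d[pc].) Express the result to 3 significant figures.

d = 1/p = 1/0.04134″ = 24.19 pc.
μ = v_t / (4.74 d) = 30.7 / (4.74 × 24.19) = 30.7 / 114.66 = 0.26775 ″/yr.

0.268 arcsec/yr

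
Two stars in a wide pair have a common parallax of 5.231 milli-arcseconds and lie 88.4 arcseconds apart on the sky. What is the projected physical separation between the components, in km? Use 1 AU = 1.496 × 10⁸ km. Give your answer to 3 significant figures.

d = 1/p = 1/0.005231″ = 191.17 pc.
At distance d (pc), an angle of θ arcsec spans θ·d AU: s = 88.4 × 191.17 = 16899 AU.
= 16899 × 1.496 × 10⁸ km = 2.5281 × 10^12 km.

2.53 × 10^12 km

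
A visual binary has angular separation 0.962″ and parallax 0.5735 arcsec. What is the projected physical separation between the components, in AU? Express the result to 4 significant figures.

d = 1/p = 1/0.5735″ = 1.7437 pc.
At distance d (pc), an angle of θ arcsec spans θ·d AU: s = 0.962 × 1.7437 = 1.6774 AU.

1.677 AU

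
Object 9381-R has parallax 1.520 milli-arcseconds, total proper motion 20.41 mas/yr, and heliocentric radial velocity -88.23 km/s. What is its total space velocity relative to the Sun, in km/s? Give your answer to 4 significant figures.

d = 1/p = 1/0.001520″ = 657.89 pc.
μ = 20.41 mas/yr = 0.02041 ″/yr.
v_t = 4.740 μ d = 4.740 × 0.02041 × 657.89 = 63.647 km/s.
v = √(v_r² + v_t²) = √((-88.23)² + 63.647²) = √11835.5 = 108.79 km/s.

108.8 km/s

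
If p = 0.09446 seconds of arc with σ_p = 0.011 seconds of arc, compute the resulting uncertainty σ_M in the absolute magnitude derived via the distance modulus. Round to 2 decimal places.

M = m − 5 log₁₀ d + 5 = m + 5 log₁₀ p + 5, so ∂M/∂p = 5/(p ln 10).
σ_M = (5/ln 10) · (σ_p/p) = 2.1715 × 0.011/0.09446 = 2.1715 × 0.11645 = 0.25287.

σ_M = 0.25 mag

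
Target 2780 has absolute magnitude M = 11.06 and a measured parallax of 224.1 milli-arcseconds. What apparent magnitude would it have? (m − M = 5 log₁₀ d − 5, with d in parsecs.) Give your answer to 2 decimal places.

m = 9.31

d = 1/p = 1/0.2241″ = 4.4623 pc.
m − M = 5 log₁₀ d − 5 = 5 log₁₀(4.4623) − 5 = 3.2478 − 5 = -1.7522.
m = M + (m − M) = 11.06 + (-1.7522) = 9.31.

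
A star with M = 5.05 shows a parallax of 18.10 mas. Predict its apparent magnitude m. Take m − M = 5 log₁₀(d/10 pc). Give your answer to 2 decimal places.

d = 1/p = 1/0.01810″ = 55.249 pc.
m − M = 5 log₁₀ d − 5 = 5 log₁₀(55.249) − 5 = 8.7116 − 5 = 3.7116.
m = M + (m − M) = 5.05 + 3.7116 = 8.76.

m = 8.76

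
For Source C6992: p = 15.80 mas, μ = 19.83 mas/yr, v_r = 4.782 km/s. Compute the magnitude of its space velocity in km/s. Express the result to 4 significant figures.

7.633 km/s

d = 1/p = 1/0.01580″ = 63.291 pc.
μ = 19.83 mas/yr = 0.01983 ″/yr.
v_t = 4.740 μ d = 4.740 × 0.01983 × 63.291 = 5.949 km/s.
v = √(v_r² + v_t²) = √(4.782² + 5.949²) = √58.2581 = 7.6327 km/s.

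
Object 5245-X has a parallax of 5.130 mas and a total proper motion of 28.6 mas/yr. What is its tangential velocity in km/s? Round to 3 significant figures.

d = 1/p = 1/0.005130″ = 194.93 pc.
μ = 28.6 mas/yr = 0.0286 ″/yr.
v_t = 4.74 × μ × d = 4.74 × 0.0286 × 194.93 = 26.425 km/s.

26.4 km/s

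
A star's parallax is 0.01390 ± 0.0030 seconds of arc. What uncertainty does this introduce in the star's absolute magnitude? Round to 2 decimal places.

M = m − 5 log₁₀ d + 5 = m + 5 log₁₀ p + 5, so ∂M/∂p = 5/(p ln 10).
σ_M = (5/ln 10) · (σ_p/p) = 2.1715 × 0.0030/0.01390 = 2.1715 × 0.21583 = 0.46867.

σ_M = 0.47 mag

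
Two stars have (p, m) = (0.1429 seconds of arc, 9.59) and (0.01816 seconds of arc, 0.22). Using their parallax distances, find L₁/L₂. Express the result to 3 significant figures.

L₁/L₂ = 2.89 × 10^-6

d₁ = 1/p₁ = 1/0.1429″ = 6.9979 pc; d₂ = 1/p₂ = 1/0.01816″ = 55.066 pc.
M₁ = m₁ − 5 log₁₀ d₁ + 5 = 9.59 − 4.2248 + 5 = 10.3652.
M₂ = 0.22 − 8.7044 + 5 = -3.4844.
L₁/L₂ = 10^(0.4(M₂ − M₁)) = 10^(0.4 × (-13.8496)) = 10^(-5.53984) = 0.0000028851.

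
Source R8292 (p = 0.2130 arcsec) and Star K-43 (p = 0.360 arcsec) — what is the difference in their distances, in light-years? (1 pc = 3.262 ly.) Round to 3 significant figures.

d_A = 1/0.2130″ = 4.6948 pc; d_B = 1/0.3600″ = 2.7778 pc.
|d_B − d_A| = |2.7778 − 4.6948| = 1.917 pc = 1.917 × 3.262 ly = 6.2533 ly.

6.25 ly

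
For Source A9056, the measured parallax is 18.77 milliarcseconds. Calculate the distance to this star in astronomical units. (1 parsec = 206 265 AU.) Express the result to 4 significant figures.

p = 18.77 milliarcseconds = 0.01877 arcsec.
d = 1/p = 1/0.01877 = 53.277 pc.
In AU: 53.277 × 206265 = 1.0989 × 10^7 AU.

1.099 × 10^7 AU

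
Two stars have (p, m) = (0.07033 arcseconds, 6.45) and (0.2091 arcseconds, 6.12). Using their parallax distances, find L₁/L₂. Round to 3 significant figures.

d₁ = 1/p₁ = 1/0.07033″ = 14.219 pc; d₂ = 1/p₂ = 1/0.2091″ = 4.7824 pc.
M₁ = m₁ − 5 log₁₀ d₁ + 5 = 6.45 − 5.7643 + 5 = 5.6857.
M₂ = 6.12 − 3.3982 + 5 = 7.7218.
L₁/L₂ = 10^(0.4(M₂ − M₁)) = 10^(0.4 × 2.0361) = 10^0.81444 = 6.5229.

L₁/L₂ = 6.52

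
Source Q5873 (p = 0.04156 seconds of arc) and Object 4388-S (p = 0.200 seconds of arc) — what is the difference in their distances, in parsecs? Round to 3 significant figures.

d_A = 1/0.04156″ = 24.062 pc; d_B = 1/0.2000″ = 5 pc.
|d_B − d_A| = |5 − 24.062| = 19.062 pc.

19.1 pc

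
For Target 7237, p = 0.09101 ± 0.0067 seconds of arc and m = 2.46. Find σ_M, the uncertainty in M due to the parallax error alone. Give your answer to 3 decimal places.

M = m − 5 log₁₀ d + 5 = m + 5 log₁₀ p + 5, so ∂M/∂p = 5/(p ln 10).
σ_M = (5/ln 10) · (σ_p/p) = 2.1715 × 0.0067/0.09101 = 2.1715 × 0.073618 = 0.15986.

σ_M = 0.160 mag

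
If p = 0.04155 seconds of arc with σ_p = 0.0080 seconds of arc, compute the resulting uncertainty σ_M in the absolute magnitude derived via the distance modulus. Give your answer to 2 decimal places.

σ_M = 0.42 mag

M = m − 5 log₁₀ d + 5 = m + 5 log₁₀ p + 5, so ∂M/∂p = 5/(p ln 10).
σ_M = (5/ln 10) · (σ_p/p) = 2.1715 × 0.0080/0.04155 = 2.1715 × 0.19254 = 0.4181.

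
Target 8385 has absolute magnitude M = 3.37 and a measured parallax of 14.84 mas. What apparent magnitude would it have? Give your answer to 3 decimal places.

m = 7.513

d = 1/p = 1/0.01484″ = 67.385 pc.
m − M = 5 log₁₀ d − 5 = 5 log₁₀(67.385) − 5 = 9.1428 − 5 = 4.1428.
m = M + (m − M) = 3.37 + 4.1428 = 7.513.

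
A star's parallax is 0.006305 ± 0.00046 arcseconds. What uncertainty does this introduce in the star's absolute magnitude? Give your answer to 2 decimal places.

M = m − 5 log₁₀ d + 5 = m + 5 log₁₀ p + 5, so ∂M/∂p = 5/(p ln 10).
σ_M = (5/ln 10) · (σ_p/p) = 2.1715 × 0.00046/0.006305 = 2.1715 × 0.072958 = 0.15843.

σ_M = 0.16 mag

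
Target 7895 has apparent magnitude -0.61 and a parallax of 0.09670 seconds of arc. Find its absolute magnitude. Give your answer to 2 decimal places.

M = -0.68

d = 1/p = 1/0.09670″ = 10.341 pc.
m − M = 5 log₁₀(10.341) − 5 = 5.0728 − 5 = 0.0728.
M = m − (m − M) = -0.61 − 0.0728 = -0.68.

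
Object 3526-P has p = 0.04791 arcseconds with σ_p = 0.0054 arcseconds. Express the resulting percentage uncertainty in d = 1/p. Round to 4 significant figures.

11.27%

For d = 1/p, |σ_d/d| = |σ_p/p|.
σ_p/p = 0.0054 / 0.04791 = 0.11271 = 11.271%.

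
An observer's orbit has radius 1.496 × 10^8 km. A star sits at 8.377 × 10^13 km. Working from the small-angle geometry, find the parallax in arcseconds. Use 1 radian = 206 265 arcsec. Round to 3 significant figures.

0.368 arcsec

θ ≈ B/d = (1.496 × 10^8) / (8.377 × 10^13) = 1.7858 × 10^-6 rad.
In arcseconds: 1.7858 × 10^-6 × 206265 = 0.36835″.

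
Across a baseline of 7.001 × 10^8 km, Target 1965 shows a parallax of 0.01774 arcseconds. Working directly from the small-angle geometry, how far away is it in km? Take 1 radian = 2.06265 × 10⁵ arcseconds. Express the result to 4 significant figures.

θ = 0.01774″ = 0.01774/206265 = 8.6006 × 10^-8 rad.
d = B/θ = (7.001 × 10^8) / (8.6006 × 10^-8) = 8.1401 × 10^15 km.

8.140 × 10^15 km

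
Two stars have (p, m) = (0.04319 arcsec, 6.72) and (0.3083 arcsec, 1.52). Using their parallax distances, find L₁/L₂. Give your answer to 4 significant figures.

d₁ = 1/p₁ = 1/0.04319″ = 23.154 pc; d₂ = 1/p₂ = 1/0.3083″ = 3.2436 pc.
M₁ = m₁ − 5 log₁₀ d₁ + 5 = 6.72 − 6.8231 + 5 = 4.8969.
M₂ = 1.52 − 2.5551 + 5 = 3.9649.
L₁/L₂ = 10^(0.4(M₂ − M₁)) = 10^(0.4 × (-0.9320)) = 10^(-0.37280) = 0.42384.

L₁/L₂ = 0.4238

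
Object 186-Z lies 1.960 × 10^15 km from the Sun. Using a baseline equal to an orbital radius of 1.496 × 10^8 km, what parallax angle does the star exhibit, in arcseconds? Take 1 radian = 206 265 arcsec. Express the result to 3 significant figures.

θ ≈ B/d = (1.496 × 10^8) / (1.960 × 10^15) = 7.6327 × 10^-8 rad.
In arcseconds: 7.6327 × 10^-8 × 206265 = 0.015744″.

0.0157 arcsec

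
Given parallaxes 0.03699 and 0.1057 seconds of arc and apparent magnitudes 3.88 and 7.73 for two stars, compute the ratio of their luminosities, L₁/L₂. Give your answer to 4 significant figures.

d₁ = 1/p₁ = 1/0.03699″ = 27.034 pc; d₂ = 1/p₂ = 1/0.1057″ = 9.4607 pc.
M₁ = m₁ − 5 log₁₀ d₁ + 5 = 3.88 − 7.1596 + 5 = 1.7204.
M₂ = 7.73 − 4.8796 + 5 = 7.8504.
L₁/L₂ = 10^(0.4(M₂ − M₁)) = 10^(0.4 × 6.1300) = 10^2.45200 = 283.14.

L₁/L₂ = 283.1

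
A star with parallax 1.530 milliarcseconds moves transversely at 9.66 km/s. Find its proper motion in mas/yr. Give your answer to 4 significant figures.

3.118 mas/yr

d = 1/p = 1/0.001530″ = 653.59 pc.
μ = v_t / (4.74 d) = 9.66 / (4.74 × 653.59) = 9.66 / 3098 = 0.0031181 ″/yr = 3.1181 mas/yr.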